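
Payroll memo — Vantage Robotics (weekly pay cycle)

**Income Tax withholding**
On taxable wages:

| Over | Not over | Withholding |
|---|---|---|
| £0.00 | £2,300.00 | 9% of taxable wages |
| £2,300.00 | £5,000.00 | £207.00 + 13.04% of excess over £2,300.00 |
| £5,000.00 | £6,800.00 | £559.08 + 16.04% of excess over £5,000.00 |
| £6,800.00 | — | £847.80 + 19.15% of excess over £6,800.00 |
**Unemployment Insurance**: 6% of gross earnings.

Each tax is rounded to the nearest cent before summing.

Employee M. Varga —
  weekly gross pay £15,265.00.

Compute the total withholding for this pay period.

£3,384.75

Income Tax: taxable = £15,265.00
  £847.80 + 19.15% × (£15,265.00 − £6,800.00) = £847.80 + 19.15% × £8,465.00 = £2,468.85
Unemployment Insurance: 6% × £15,265.00 = £915.90
Total: £2,468.85 + £915.90 = £3,384.75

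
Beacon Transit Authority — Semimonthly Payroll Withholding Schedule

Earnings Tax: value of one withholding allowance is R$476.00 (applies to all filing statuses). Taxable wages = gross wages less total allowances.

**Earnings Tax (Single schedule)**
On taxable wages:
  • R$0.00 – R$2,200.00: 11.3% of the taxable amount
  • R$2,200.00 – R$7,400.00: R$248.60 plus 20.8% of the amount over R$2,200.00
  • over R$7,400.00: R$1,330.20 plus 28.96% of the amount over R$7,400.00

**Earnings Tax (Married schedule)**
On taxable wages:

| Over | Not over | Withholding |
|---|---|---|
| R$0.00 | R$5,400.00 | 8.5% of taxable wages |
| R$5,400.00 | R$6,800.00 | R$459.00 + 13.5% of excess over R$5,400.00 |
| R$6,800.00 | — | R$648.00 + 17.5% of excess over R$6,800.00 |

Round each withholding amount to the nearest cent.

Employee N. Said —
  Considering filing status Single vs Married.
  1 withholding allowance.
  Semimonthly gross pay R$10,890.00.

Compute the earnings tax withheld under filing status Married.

R$1,280.45

Earnings Tax (Married): taxable = R$10,890.00 − 1×R$476.00 = R$10,414.00
  R$648.00 + 17.5% × (R$10,414.00 − R$6,800.00) = R$648.00 + 17.5% × R$3,614.00 = R$1,280.45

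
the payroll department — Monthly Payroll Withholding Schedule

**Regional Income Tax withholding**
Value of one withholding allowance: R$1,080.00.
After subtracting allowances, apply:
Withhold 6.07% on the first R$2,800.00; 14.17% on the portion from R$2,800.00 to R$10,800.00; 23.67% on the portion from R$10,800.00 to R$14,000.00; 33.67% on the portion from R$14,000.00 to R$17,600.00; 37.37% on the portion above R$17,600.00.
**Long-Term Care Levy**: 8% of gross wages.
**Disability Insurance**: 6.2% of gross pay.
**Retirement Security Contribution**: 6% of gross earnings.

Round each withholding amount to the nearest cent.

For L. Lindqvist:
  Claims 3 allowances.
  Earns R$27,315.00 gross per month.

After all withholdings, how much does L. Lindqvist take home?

R$16,104.54

Regional Income Tax: taxable = R$27,315.00 − 3×R$1,080.00 = R$24,075.00
  R$3,273.12 + 37.37% × (R$24,075.00 − R$17,600.00) = R$3,273.12 + 37.37% × R$6,475.00 = R$5,692.83
Long-Term Care Levy: 8% × R$27,315.00 = R$2,185.20
Disability Insurance: 6.2% × R$27,315.00 = R$1,693.53
Retirement Security Contribution: 6% × R$27,315.00 = R$1,638.90
Total withheld: R$5,692.83 + R$2,185.20 + R$1,693.53 + R$1,638.90 = R$11,210.46
Net pay: R$27,315.00 − R$11,210.46 = R$16,104.54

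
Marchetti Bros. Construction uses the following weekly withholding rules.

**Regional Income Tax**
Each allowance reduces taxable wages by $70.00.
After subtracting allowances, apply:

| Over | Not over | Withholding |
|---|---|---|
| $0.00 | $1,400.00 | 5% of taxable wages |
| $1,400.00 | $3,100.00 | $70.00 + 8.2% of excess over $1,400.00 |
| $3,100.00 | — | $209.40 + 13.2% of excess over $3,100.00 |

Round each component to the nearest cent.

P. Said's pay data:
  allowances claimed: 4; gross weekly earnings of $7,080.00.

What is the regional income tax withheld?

Regional Income Tax: taxable = $7,080.00 − 4×$70.00 = $6,800.00
  $209.40 + 13.2% × ($6,800.00 − $3,100.00) = $209.40 + 13.2% × $3,700.00 = $697.80

$697.80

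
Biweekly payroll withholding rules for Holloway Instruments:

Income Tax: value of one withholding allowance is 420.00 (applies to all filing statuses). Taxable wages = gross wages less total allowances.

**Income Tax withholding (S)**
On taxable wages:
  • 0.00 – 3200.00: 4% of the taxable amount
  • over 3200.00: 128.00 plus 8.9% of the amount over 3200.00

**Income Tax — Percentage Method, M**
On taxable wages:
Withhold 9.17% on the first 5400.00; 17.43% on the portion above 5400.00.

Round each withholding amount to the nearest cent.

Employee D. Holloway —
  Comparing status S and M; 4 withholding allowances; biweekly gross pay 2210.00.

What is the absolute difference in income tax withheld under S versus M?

27.40

Income Tax (S): taxable = 2210.00 − 4×420.00 = 530.00
  4% × 530.00 = 21.20
Income Tax (M): taxable = 2210.00 − 4×420.00 = 530.00
  9.17% × 530.00 = 48.60
Difference: |21.20 − 48.60| = 27.40 (higher under M)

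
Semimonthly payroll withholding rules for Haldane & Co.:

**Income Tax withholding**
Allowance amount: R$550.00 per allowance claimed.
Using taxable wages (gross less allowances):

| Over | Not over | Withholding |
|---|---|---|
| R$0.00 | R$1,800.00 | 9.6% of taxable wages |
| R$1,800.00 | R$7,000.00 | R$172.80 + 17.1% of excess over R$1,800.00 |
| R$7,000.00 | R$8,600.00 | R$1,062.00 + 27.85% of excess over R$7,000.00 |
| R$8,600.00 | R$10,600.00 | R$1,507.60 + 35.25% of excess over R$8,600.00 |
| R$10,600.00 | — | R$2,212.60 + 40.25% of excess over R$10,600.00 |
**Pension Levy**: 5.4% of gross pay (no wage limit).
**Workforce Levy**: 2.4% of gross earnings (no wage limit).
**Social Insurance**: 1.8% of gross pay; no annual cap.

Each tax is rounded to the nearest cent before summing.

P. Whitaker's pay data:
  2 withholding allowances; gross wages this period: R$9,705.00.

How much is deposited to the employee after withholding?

R$7,263.96

Income Tax: taxable = R$9,705.00 − 2×R$550.00 = R$8,605.00
  R$1,507.60 + 35.25% × (R$8,605.00 − R$8,600.00) = R$1,507.60 + 35.25% × R$5.00 = R$1,509.36
Pension Levy: 5.4% × R$9,705.00 = R$524.07
Workforce Levy: 2.4% × R$9,705.00 = R$232.92
Social Insurance: 1.8% × R$9,705.00 = R$174.69
Total withheld: R$1,509.36 + R$524.07 + R$232.92 + R$174.69 = R$2,441.04
Net pay: R$9,705.00 − R$2,441.04 = R$7,263.96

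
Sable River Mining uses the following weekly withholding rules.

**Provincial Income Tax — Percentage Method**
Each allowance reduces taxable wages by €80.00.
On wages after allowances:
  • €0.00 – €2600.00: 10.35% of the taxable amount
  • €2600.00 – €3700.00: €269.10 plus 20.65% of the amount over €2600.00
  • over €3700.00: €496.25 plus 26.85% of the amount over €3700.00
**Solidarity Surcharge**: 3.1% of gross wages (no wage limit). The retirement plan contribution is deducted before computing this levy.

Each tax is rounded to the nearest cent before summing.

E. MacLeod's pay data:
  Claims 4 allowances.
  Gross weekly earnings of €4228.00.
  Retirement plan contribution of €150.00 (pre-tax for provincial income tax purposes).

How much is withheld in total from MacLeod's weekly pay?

€638.24

Provincial Income Tax: taxable = €4228.00 − €150.00 − 4×€80.00 = €3758.00
  €496.25 + 26.85% × (€3758.00 − €3700.00) = €496.25 + 26.85% × €58.00 = €511.82
Solidarity Surcharge: 3.1% × €4078.00 = €126.42
Total: €511.82 + €126.42 = €638.24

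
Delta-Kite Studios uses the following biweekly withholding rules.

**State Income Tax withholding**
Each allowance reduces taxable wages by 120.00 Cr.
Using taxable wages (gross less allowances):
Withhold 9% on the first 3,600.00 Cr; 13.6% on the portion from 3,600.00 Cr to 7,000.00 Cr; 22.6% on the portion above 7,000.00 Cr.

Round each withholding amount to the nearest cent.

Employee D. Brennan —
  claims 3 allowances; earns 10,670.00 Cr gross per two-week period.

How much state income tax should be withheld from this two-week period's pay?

State Income Tax: taxable = 10,670.00 Cr − 3×120.00 Cr = 10,310.00 Cr
  786.40 Cr + 22.6% × (10,310.00 Cr − 7,000.00 Cr) = 786.40 Cr + 22.6% × 3,310.00 Cr = 1,534.46 Cr

1,534.46 Cr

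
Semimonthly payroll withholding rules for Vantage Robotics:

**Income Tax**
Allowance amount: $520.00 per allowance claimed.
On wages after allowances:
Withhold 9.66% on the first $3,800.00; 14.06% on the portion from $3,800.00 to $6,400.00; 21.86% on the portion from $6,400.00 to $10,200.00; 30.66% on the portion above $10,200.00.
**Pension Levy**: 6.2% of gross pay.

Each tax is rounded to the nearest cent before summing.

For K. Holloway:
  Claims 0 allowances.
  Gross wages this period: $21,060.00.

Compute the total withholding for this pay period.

Income Tax: taxable = $21,060.00
  $1,563.32 + 30.66% × ($21,060.00 − $10,200.00) = $1,563.32 + 30.66% × $10,860.00 = $4,893.00
Pension Levy: 6.2% × $21,060.00 = $1,305.72
Total: $4,893.00 + $1,305.72 = $6,198.72

$6,198.72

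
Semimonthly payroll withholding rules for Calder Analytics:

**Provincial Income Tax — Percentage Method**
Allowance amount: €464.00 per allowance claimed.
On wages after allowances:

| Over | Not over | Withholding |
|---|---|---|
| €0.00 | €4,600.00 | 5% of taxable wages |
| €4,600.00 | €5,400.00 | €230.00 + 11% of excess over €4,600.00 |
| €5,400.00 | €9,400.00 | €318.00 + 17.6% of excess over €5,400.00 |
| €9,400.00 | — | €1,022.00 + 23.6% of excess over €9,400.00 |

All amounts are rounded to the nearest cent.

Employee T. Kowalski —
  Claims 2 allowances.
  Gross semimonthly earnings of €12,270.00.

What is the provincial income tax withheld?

Provincial Income Tax: taxable = €12,270.00 − 2×€464.00 = €11,342.00
  €1,022.00 + 23.6% × (€11,342.00 − €9,400.00) = €1,022.00 + 23.6% × €1,942.00 = €1,480.31

€1,480.31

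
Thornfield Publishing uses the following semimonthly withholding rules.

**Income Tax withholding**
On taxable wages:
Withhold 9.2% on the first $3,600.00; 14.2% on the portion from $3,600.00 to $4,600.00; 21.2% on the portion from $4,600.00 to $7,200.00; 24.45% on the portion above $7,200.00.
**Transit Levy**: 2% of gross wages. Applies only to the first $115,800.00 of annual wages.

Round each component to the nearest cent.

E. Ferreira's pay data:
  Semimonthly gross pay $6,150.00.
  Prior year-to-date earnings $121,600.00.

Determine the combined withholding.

Income Tax: taxable = $6,150.00
  $473.20 + 21.2% × ($6,150.00 − $4,600.00) = $473.20 + 21.2% × $1,550.00 = $801.80
Transit Levy: YTD $121,600.00 ≥ cap $115,800.00 → $0.00
Total: $801.80 + $0.00 = $801.80

$801.80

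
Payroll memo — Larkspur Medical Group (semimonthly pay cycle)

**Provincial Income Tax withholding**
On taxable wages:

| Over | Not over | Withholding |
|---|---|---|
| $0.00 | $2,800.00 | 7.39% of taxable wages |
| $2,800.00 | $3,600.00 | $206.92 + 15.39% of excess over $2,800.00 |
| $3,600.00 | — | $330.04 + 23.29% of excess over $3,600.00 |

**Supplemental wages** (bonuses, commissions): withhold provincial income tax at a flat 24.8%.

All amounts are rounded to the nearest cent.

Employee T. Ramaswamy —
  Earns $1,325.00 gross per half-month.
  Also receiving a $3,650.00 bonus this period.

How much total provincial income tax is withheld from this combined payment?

$1,003.12

Provincial Income Tax: taxable = $1,325.00
  7.39% × $1,325.00 = $97.92
Supplemental (24.8% flat on bonus): 24.8% × $3,650.00 = $905.20
Total provincial income tax: $97.92 + $905.20 = $1,003.12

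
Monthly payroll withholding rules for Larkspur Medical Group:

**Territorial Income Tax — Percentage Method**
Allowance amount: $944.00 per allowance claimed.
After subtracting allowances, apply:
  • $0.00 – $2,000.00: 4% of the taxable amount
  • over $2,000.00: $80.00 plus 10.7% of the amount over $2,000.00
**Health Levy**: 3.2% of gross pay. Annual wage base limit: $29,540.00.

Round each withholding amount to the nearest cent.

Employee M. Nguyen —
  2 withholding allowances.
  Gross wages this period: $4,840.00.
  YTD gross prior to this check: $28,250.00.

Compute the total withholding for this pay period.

$223.14

Territorial Income Tax: taxable = $4,840.00 − 2×$944.00 = $2,952.00
  $80.00 + 10.7% × ($2,952.00 − $2,000.00) = $80.00 + 10.7% × $952.00 = $181.86
Health Levy: cap $29,540.00 − YTD $28,250.00 = $1,290.00 subject; 3.2% × $1,290.00 = $41.28
Total: $181.86 + $41.28 = $223.14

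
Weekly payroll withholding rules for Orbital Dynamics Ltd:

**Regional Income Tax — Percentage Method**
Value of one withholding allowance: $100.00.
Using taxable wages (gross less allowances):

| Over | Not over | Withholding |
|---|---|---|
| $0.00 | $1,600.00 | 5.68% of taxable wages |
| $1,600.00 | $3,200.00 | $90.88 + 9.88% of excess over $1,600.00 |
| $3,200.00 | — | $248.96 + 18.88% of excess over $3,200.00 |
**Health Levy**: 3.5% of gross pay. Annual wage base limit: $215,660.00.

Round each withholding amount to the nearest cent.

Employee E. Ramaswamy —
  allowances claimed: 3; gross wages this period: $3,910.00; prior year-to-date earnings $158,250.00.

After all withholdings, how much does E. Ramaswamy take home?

$3,446.78

Regional Income Tax: taxable = $3,910.00 − 3×$100.00 = $3,610.00
  $248.96 + 18.88% × ($3,610.00 − $3,200.00) = $248.96 + 18.88% × $410.00 = $326.37
Health Levy: 3.5% × $3,910.00 = $136.85
Total withheld: $326.37 + $136.85 = $463.22
Net pay: $3,910.00 − $463.22 = $3,446.78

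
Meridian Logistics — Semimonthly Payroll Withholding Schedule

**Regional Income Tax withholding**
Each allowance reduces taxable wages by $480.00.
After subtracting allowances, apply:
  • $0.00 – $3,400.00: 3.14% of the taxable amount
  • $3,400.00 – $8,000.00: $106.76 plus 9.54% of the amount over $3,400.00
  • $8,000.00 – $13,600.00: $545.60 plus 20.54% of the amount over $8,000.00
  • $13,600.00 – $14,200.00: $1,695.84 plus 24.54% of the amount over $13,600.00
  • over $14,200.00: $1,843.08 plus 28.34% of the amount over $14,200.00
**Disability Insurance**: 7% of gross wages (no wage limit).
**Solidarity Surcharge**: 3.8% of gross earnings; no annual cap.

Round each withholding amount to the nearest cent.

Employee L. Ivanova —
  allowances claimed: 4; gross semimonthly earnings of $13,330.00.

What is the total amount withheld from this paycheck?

$2,685.65

Regional Income Tax: taxable = $13,330.00 − 4×$480.00 = $11,410.00
  $545.60 + 20.54% × ($11,410.00 − $8,000.00) = $545.60 + 20.54% × $3,410.00 = $1,246.01
Disability Insurance: 7% × $13,330.00 = $933.10
Solidarity Surcharge: 3.8% × $13,330.00 = $506.54
Total: $1,246.01 + $933.10 + $506.54 = $2,685.65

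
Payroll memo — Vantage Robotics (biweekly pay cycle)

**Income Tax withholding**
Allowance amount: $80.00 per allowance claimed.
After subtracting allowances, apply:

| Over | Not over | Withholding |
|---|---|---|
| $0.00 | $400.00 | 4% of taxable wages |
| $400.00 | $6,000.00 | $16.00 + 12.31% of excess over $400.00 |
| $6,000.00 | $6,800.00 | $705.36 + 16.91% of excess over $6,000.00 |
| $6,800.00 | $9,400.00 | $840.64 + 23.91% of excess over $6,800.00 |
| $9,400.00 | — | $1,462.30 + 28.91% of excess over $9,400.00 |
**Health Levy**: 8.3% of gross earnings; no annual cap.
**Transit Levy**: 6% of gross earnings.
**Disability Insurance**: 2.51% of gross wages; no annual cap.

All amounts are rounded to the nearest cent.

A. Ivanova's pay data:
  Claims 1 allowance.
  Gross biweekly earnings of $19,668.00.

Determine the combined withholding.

Income Tax: taxable = $19,668.00 − 1×$80.00 = $19,588.00
  $1,462.30 + 28.91% × ($19,588.00 − $9,400.00) = $1,462.30 + 28.91% × $10,188.00 = $4,407.65
Health Levy: 8.3% × $19,668.00 = $1,632.44
Transit Levy: 6% × $19,668.00 = $1,180.08
Disability Insurance: 2.51% × $19,668.00 = $493.67
Total: $4,407.65 + $1,632.44 + $1,180.08 + $493.67 = $7,713.84

$7,713.84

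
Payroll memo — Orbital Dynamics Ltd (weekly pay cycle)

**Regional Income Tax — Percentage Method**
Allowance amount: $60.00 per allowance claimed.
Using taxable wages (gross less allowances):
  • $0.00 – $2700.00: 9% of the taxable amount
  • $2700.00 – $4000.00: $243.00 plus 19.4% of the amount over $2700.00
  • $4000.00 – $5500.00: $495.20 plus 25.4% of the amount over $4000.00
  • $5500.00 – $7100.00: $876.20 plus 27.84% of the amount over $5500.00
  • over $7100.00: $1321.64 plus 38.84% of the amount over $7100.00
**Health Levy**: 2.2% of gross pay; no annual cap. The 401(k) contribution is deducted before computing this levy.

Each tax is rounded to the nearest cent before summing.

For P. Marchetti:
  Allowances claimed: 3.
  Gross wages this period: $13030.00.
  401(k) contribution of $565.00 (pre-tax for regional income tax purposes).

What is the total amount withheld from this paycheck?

Regional Income Tax: taxable = $13030.00 − $565.00 − 3×$60.00 = $12285.00
  $1321.64 + 38.84% × ($12285.00 − $7100.00) = $1321.64 + 38.84% × $5185.00 = $3335.49
Health Levy: 2.2% × $12465.00 = $274.23
Total: $3335.49 + $274.23 = $3609.72

$3609.72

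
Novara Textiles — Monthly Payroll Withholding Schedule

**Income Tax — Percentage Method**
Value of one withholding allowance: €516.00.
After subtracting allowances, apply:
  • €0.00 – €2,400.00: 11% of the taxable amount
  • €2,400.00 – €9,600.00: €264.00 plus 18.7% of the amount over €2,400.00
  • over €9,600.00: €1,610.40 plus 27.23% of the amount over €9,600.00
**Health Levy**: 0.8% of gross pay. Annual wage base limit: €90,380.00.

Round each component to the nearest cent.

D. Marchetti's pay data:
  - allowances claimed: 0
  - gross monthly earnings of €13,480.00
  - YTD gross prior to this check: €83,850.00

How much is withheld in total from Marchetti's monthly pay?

Income Tax: taxable = €13,480.00
  €1,610.40 + 27.23% × (€13,480.00 − €9,600.00) = €1,610.40 + 27.23% × €3,880.00 = €2,666.92
Health Levy: cap €90,380.00 − YTD €83,850.00 = €6,530.00 subject; 0.8% × €6,530.00 = €52.24
Total: €2,666.92 + €52.24 = €2,719.16

€2,719.16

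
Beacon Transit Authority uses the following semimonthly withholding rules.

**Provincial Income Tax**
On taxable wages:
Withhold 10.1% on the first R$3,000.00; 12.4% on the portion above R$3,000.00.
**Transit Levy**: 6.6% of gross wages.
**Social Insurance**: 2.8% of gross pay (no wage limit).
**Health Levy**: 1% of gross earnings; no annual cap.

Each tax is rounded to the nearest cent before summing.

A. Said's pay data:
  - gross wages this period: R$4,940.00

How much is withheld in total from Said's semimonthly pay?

R$1,057.32

Provincial Income Tax: taxable = R$4,940.00
  R$303.00 + 12.4% × (R$4,940.00 − R$3,000.00) = R$303.00 + 12.4% × R$1,940.00 = R$543.56
Transit Levy: 6.6% × R$4,940.00 = R$326.04
Social Insurance: 2.8% × R$4,940.00 = R$138.32
Health Levy: 1% × R$4,940.00 = R$49.40
Total: R$543.56 + R$326.04 + R$138.32 + R$49.40 = R$1,057.32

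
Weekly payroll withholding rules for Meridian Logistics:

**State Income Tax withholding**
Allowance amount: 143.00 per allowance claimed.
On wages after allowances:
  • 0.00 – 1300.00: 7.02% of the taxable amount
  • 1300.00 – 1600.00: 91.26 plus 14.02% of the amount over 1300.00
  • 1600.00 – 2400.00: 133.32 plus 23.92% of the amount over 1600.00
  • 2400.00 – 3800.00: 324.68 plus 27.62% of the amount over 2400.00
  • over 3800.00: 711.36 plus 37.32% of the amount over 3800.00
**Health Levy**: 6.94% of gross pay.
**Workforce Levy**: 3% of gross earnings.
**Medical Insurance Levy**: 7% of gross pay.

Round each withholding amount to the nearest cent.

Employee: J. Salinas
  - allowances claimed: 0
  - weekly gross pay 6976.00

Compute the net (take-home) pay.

State Income Tax: taxable = 6976.00
  711.36 + 37.32% × (6976.00 − 3800.00) = 711.36 + 37.32% × 3176.00 = 1896.64
Health Levy: 6.94% × 6976.00 = 484.13
Workforce Levy: 3% × 6976.00 = 209.28
Medical Insurance Levy: 7% × 6976.00 = 488.32
Total withheld: 1896.64 + 484.13 + 209.28 + 488.32 = 3078.37
Net pay: 6976.00 − 3078.37 = 3897.63

3897.63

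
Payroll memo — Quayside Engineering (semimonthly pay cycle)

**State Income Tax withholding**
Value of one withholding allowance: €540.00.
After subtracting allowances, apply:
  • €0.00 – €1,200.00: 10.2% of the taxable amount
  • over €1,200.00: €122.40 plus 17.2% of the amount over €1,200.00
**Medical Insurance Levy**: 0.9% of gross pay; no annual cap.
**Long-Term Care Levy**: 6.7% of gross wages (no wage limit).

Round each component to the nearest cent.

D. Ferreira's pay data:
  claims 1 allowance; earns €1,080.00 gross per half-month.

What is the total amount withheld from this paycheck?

€137.16

State Income Tax: taxable = €1,080.00 − 1×€540.00 = €540.00
  10.2% × €540.00 = €55.08
Medical Insurance Levy: 0.9% × €1,080.00 = €9.72
Long-Term Care Levy: 6.7% × €1,080.00 = €72.36
Total: €55.08 + €9.72 + €72.36 = €137.16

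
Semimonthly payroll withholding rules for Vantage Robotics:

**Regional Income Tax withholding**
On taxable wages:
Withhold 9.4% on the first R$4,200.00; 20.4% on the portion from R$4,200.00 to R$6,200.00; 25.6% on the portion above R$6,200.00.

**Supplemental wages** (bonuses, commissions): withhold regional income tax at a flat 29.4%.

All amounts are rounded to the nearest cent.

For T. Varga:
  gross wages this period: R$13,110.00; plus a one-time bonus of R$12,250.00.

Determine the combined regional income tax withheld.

R$6,173.26

Regional Income Tax: taxable = R$13,110.00
  R$802.80 + 25.6% × (R$13,110.00 − R$6,200.00) = R$802.80 + 25.6% × R$6,910.00 = R$2,571.76
Supplemental (29.4% flat on bonus): 29.4% × R$12,250.00 = R$3,601.50
Total regional income tax: R$2,571.76 + R$3,601.50 = R$6,173.26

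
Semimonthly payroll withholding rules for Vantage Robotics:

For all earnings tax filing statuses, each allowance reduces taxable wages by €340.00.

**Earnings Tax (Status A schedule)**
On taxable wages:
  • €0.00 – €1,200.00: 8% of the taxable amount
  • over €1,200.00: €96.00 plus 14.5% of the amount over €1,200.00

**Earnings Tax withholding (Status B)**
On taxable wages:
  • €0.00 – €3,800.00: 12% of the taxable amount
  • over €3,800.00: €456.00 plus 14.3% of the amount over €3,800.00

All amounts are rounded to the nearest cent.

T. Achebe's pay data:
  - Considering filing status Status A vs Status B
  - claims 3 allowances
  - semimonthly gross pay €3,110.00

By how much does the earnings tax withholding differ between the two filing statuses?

Earnings Tax (Status A): taxable = €3,110.00 − 3×€340.00 = €2,090.00
  €96.00 + 14.5% × (€2,090.00 − €1,200.00) = €96.00 + 14.5% × €890.00 = €225.05
Earnings Tax (Status B): taxable = €3,110.00 − 3×€340.00 = €2,090.00
  12% × €2,090.00 = €250.80
Difference: |€225.05 − €250.80| = €25.75 (higher under Status B)

€25.75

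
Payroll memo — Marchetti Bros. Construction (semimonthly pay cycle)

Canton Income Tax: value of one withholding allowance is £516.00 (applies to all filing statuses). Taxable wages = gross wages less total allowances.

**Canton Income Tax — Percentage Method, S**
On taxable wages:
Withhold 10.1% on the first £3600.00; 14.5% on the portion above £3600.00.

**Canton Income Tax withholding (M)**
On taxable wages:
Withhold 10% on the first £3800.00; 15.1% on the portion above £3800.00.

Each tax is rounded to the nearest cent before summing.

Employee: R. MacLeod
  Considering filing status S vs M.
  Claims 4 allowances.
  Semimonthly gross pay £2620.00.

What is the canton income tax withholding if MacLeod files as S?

Canton Income Tax (S): taxable = £2620.00 − 4×£516.00 = £556.00
  10.1% × £556.00 = £56.16

£56.16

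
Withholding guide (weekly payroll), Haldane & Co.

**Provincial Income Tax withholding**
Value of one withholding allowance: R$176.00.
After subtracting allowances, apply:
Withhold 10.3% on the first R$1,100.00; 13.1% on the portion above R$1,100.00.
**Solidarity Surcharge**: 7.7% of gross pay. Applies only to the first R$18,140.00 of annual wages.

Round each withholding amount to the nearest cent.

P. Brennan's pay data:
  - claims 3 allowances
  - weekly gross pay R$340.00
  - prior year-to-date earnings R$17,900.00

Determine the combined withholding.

R$18.48

Provincial Income Tax: taxable = R$340.00 − 3×R$176.00 = R$-188.00
  Taxable ≤ 0 → R$0.00
Solidarity Surcharge: cap R$18,140.00 − YTD R$17,900.00 = R$240.00 subject; 7.7% × R$240.00 = R$18.48
Total: R$0.00 + R$18.48 = R$18.48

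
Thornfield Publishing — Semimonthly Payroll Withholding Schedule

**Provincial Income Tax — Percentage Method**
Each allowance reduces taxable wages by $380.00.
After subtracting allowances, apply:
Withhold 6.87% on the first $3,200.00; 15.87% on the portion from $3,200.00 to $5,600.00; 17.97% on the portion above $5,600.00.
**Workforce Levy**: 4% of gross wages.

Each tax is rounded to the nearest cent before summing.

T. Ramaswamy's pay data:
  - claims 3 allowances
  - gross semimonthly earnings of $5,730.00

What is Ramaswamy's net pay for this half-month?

Provincial Income Tax: taxable = $5,730.00 − 3×$380.00 = $4,590.00
  $219.84 + 15.87% × ($4,590.00 − $3,200.00) = $219.84 + 15.87% × $1,390.00 = $440.43
Workforce Levy: 4% × $5,730.00 = $229.20
Total withheld: $440.43 + $229.20 = $669.63
Net pay: $5,730.00 − $669.63 = $5,060.37

$5,060.37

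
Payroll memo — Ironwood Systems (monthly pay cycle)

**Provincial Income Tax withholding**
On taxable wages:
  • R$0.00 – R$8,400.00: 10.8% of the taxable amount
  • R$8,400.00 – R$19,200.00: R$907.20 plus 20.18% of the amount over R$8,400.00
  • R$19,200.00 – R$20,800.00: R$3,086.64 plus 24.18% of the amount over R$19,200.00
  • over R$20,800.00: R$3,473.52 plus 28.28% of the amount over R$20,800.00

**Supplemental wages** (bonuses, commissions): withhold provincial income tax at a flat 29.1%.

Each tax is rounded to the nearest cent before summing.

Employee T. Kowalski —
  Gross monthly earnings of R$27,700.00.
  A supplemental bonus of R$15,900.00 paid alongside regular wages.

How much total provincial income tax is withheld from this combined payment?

Provincial Income Tax: taxable = R$27,700.00
  R$3,473.52 + 28.28% × (R$27,700.00 − R$20,800.00) = R$3,473.52 + 28.28% × R$6,900.00 = R$5,424.84
Supplemental (29.1% flat on bonus): 29.1% × R$15,900.00 = R$4,626.90
Total provincial income tax: R$5,424.84 + R$4,626.90 = R$10,051.74

R$10,051.74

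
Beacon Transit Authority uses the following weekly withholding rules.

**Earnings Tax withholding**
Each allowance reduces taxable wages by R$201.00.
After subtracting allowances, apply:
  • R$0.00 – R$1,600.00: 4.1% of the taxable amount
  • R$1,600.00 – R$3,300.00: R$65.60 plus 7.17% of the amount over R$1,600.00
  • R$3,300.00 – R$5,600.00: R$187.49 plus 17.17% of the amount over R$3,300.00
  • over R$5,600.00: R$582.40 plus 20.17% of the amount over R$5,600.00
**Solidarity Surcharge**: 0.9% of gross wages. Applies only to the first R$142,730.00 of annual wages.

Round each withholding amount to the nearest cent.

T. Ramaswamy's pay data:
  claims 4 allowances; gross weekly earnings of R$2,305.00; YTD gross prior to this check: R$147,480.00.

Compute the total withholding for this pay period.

R$61.54

Earnings Tax: taxable = R$2,305.00 − 4×R$201.00 = R$1,501.00
  4.1% × R$1,501.00 = R$61.54
Solidarity Surcharge: YTD R$147,480.00 ≥ cap R$142,730.00 → R$0.00
Total: R$61.54 + R$0.00 = R$61.54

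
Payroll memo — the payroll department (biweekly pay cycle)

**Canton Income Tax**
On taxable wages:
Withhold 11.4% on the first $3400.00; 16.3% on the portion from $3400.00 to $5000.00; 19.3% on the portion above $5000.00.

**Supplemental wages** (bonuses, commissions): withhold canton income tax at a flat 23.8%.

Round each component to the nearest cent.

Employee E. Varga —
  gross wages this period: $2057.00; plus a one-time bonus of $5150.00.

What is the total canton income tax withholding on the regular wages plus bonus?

Canton Income Tax: taxable = $2057.00
  11.4% × $2057.00 = $234.50
Supplemental (23.8% flat on bonus): 23.8% × $5150.00 = $1225.70
Total canton income tax: $234.50 + $1225.70 = $1460.20

$1460.20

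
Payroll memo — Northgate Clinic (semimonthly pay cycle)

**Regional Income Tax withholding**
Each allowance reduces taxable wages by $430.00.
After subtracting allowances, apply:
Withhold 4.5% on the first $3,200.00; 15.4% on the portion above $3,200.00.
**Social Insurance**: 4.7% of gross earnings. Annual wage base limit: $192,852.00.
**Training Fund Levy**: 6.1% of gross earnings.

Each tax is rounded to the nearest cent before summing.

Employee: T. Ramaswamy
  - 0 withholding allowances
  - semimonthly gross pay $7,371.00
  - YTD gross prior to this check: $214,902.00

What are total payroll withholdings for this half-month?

Regional Income Tax: taxable = $7,371.00
  $144.00 + 15.4% × ($7,371.00 − $3,200.00) = $144.00 + 15.4% × $4,171.00 = $786.33
Social Insurance: YTD $214,902.00 ≥ cap $192,852.00 → $0.00
Training Fund Levy: 6.1% × $7,371.00 = $449.63
Total: $786.33 + $0.00 + $449.63 = $1,235.96

$1,235.96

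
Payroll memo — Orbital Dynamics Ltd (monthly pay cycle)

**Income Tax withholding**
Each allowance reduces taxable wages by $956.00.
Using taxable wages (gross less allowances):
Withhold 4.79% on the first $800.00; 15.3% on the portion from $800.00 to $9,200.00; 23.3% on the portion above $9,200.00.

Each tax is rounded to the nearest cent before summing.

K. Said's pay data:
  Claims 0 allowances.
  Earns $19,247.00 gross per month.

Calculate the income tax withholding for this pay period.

$3,664.47

Income Tax: taxable = $19,247.00
  $1,323.52 + 23.3% × ($19,247.00 − $9,200.00) = $1,323.52 + 23.3% × $10,047.00 = $3,664.47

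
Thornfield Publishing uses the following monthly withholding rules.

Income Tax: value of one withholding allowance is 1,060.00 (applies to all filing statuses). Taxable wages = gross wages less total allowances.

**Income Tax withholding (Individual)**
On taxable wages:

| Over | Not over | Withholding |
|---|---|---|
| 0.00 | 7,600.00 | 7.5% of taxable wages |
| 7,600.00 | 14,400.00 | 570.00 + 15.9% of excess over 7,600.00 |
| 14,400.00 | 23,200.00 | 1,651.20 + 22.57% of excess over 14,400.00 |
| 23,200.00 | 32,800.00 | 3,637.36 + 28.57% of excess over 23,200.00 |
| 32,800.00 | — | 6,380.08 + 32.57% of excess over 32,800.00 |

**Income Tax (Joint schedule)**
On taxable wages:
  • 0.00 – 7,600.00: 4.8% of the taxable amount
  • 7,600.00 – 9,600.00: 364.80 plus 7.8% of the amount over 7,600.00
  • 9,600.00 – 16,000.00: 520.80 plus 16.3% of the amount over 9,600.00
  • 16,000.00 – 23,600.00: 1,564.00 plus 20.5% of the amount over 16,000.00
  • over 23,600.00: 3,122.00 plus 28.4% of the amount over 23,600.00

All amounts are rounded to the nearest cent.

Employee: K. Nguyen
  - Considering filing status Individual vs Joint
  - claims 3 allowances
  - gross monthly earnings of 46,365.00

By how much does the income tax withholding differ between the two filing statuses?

1,078.33

Income Tax (Individual): taxable = 46,365.00 − 3×1,060.00 = 43,185.00
  6,380.08 + 32.57% × (43,185.00 − 32,800.00) = 6,380.08 + 32.57% × 10,385.00 = 9,762.47
Income Tax (Joint): taxable = 46,365.00 − 3×1,060.00 = 43,185.00
  3,122.00 + 28.4% × (43,185.00 − 23,600.00) = 3,122.00 + 28.4% × 19,585.00 = 8,684.14
Difference: |9,762.47 − 8,684.14| = 1,078.33 (higher under Individual)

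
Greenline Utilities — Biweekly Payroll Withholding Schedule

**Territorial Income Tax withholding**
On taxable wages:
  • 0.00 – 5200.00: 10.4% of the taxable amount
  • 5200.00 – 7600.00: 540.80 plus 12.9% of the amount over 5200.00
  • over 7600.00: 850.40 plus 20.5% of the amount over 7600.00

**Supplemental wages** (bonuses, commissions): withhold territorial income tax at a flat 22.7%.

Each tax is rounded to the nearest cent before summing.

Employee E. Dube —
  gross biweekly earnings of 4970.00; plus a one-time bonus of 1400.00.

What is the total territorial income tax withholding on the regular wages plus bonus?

Territorial Income Tax: taxable = 4970.00
  10.4% × 4970.00 = 516.88
Supplemental (22.7% flat on bonus): 22.7% × 1400.00 = 317.80
Total territorial income tax: 516.88 + 317.80 = 834.68

834.68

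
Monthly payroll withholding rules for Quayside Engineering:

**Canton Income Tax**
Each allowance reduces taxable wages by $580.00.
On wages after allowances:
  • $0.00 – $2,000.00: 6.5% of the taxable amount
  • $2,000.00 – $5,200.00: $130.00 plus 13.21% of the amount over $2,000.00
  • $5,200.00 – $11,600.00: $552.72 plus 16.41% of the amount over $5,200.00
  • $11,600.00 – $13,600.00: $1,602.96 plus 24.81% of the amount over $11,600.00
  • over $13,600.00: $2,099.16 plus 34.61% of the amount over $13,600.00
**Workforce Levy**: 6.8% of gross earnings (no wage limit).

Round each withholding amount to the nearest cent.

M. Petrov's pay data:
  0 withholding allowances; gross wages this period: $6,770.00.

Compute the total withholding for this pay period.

$1,270.72

Canton Income Tax: taxable = $6,770.00
  $552.72 + 16.41% × ($6,770.00 − $5,200.00) = $552.72 + 16.41% × $1,570.00 = $810.36
Workforce Levy: 6.8% × $6,770.00 = $460.36
Total: $810.36 + $460.36 = $1,270.72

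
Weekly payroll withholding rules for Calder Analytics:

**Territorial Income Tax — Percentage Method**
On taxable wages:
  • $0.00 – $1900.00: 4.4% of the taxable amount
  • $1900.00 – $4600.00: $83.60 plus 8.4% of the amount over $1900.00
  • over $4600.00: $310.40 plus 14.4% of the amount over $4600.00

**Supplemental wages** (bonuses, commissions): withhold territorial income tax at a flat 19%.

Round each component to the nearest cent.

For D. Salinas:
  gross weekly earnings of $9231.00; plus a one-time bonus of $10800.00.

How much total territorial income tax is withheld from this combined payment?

Territorial Income Tax: taxable = $9231.00
  $310.40 + 14.4% × ($9231.00 − $4600.00) = $310.40 + 14.4% × $4631.00 = $977.26
Supplemental (19% flat on bonus): 19% × $10800.00 = $2052.00
Total territorial income tax: $977.26 + $2052.00 = $3029.26

$3029.26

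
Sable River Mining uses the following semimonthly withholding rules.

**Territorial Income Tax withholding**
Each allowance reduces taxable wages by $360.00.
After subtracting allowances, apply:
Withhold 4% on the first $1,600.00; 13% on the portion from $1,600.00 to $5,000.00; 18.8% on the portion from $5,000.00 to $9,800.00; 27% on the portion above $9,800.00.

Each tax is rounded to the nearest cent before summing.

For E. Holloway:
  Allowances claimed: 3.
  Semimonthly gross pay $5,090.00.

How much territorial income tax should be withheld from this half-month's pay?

$377.30

Territorial Income Tax: taxable = $5,090.00 − 3×$360.00 = $4,010.00
  $64.00 + 13% × ($4,010.00 − $1,600.00) = $64.00 + 13% × $2,410.00 = $377.30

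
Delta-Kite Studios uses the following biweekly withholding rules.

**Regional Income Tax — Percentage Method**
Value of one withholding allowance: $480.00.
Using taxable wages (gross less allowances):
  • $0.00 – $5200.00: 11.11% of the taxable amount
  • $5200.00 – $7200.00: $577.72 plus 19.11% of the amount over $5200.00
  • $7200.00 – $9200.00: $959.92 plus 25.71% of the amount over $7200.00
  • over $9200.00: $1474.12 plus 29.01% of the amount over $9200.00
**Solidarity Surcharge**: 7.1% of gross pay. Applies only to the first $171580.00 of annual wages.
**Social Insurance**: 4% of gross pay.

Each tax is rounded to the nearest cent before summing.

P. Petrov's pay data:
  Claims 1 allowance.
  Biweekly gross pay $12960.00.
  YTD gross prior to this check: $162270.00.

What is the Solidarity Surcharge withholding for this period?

Solidarity Surcharge: cap $171580.00 − YTD $162270.00 = $9310.00 subject; 7.1% × $9310.00 = $661.01

$661.01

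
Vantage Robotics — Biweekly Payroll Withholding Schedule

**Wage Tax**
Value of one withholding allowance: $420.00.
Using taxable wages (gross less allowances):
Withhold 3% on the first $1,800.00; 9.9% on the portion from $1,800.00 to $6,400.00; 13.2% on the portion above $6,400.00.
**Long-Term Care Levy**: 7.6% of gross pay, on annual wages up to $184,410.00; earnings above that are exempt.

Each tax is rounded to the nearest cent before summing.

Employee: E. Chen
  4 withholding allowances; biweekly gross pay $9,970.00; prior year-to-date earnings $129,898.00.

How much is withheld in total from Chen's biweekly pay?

$1,516.60

Wage Tax: taxable = $9,970.00 − 4×$420.00 = $8,290.00
  $509.40 + 13.2% × ($8,290.00 − $6,400.00) = $509.40 + 13.2% × $1,890.00 = $758.88
Long-Term Care Levy: 7.6% × $9,970.00 = $757.72
Total: $758.88 + $757.72 = $1,516.60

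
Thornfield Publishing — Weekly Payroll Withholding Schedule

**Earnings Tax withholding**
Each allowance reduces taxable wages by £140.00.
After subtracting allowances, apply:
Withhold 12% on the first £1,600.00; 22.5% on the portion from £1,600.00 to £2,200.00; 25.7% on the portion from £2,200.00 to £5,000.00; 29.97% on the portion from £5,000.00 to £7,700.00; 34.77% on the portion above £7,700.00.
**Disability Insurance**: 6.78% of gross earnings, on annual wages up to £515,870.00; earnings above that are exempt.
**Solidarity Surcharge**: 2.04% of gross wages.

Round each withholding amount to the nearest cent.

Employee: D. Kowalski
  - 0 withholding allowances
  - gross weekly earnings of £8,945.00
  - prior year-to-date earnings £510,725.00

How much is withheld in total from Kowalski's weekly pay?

£2,819.99

Earnings Tax: taxable = £8,945.00
  £1,855.79 + 34.77% × (£8,945.00 − £7,700.00) = £1,855.79 + 34.77% × £1,245.00 = £2,288.68
Disability Insurance: cap £515,870.00 − YTD £510,725.00 = £5,145.00 subject; 6.78% × £5,145.00 = £348.83
Solidarity Surcharge: 2.04% × £8,945.00 = £182.48
Total: £2,288.68 + £348.83 + £182.48 = £2,819.99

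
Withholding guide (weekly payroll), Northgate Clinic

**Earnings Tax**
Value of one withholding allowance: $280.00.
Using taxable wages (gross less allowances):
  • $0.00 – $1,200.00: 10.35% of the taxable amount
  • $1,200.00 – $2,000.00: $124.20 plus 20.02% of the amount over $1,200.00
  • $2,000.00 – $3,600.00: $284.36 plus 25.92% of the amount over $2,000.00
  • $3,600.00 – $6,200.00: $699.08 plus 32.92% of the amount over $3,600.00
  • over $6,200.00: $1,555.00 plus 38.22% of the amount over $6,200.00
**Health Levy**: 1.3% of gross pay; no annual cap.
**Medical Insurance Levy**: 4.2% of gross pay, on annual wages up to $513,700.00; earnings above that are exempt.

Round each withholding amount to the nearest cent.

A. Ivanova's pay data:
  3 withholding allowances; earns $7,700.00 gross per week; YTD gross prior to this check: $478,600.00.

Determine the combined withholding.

$2,230.75

Earnings Tax: taxable = $7,700.00 − 3×$280.00 = $6,860.00
  $1,555.00 + 38.22% × ($6,860.00 − $6,200.00) = $1,555.00 + 38.22% × $660.00 = $1,807.25
Health Levy: 1.3% × $7,700.00 = $100.10
Medical Insurance Levy: 4.2% × $7,700.00 = $323.40
Total: $1,807.25 + $100.10 + $323.40 = $2,230.75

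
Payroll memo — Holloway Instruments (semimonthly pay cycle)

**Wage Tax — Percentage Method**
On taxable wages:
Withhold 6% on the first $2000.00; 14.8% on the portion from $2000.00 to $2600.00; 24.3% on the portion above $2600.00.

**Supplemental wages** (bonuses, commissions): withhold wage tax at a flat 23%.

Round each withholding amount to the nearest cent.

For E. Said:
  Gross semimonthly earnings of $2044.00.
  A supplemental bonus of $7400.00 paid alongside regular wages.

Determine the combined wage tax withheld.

Wage Tax: taxable = $2044.00
  $120.00 + 14.8% × ($2044.00 − $2000.00) = $120.00 + 14.8% × $44.00 = $126.51
Supplemental (23% flat on bonus): 23% × $7400.00 = $1702.00
Total wage tax: $126.51 + $1702.00 = $1828.51

$1828.51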